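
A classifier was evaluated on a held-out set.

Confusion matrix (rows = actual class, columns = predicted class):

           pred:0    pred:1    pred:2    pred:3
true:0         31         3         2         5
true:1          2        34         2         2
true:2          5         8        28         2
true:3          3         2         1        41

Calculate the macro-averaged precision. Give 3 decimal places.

Per-class precision (TP/(TP+FP)):
  0: TP=31, FP=2+5+3=10 → 31/41 = 0.7561
  1: TP=34, FP=3+8+2=13 → 34/47 = 0.7234
  2: TP=28, FP=2+2+1=5 → 28/33 = 0.8485
  3: TP=41, FP=5+2+2=9 → 41/50 = 0.8200
Macro-precision = mean = (0.7561 + 0.7234 + 0.8485 + 0.8200) / 4 = 0.787

0.787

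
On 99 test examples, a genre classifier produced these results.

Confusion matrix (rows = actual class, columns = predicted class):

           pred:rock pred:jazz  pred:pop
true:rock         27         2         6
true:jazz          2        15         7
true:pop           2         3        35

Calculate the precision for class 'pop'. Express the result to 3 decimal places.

0.729

Treat 'pop' as positive and all other classes as negative.
precision = TP/(TP+FP).
pop: TP=35, FP=6+7=13 → 35/48 = 0.7292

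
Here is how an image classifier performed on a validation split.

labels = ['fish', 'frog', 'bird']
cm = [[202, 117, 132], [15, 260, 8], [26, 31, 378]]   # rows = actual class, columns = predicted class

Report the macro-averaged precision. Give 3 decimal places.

0.733

Per-class precision (TP/(TP+FP)):
  fish: TP=202, FP=15+26=41 → 202/243 = 0.8313
  frog: TP=260, FP=117+31=148 → 260/408 = 0.6373
  bird: TP=378, FP=132+8=140 → 378/518 = 0.7297
Macro-precision = mean = (0.8313 + 0.6373 + 0.7297) / 3 = 0.733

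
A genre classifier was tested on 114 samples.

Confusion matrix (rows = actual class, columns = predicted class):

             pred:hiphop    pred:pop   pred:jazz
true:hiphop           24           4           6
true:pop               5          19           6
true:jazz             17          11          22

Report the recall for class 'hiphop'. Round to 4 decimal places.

One-vs-rest for 'hiphop': TP = diagonal; FP = other classes predicted 'hiphop'; FN = 'hiphop' predicted as other.
recall = TP/(TP+FN).
hiphop: TP=24, FN=4+6=10 → 24/34 = 0.70588

0.7059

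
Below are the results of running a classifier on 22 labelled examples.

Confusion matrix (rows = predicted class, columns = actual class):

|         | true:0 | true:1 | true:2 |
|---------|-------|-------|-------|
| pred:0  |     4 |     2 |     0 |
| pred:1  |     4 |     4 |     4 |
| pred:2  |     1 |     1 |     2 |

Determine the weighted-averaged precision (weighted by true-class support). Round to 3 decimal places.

0.515

Per-class precision (TP/(TP+FP)):
  0: TP=4, FP=2+0=2 → 4/6 = 0.6667
  1: TP=4, FP=4+4=8 → 4/12 = 0.3333
  2: TP=2, FP=1+1=2 → 2/4 = 0.5000
Weighted-precision = Σ (supportᵢ/N)·precisionᵢ with N=22: (9/22)·0.6667 + (7/22)·0.3333 + (6/22)·0.5000 = 0.515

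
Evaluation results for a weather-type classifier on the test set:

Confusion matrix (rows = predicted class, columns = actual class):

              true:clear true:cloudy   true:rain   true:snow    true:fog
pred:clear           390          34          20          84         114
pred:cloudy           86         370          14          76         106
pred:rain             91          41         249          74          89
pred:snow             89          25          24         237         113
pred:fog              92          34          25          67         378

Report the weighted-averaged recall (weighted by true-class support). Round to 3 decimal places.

0.556

Per-class recall (TP/(TP+FN)):
  clear: TP=390, FN=86+91+89+92=358 → 390/748 = 0.5214
  cloudy: TP=370, FN=34+41+25+34=134 → 370/504 = 0.7341
  rain: TP=249, FN=20+14+24+25=83 → 249/332 = 0.7500
  snow: TP=237, FN=84+76+74+67=301 → 237/538 = 0.4405
  fog: TP=378, FN=114+106+89+113=422 → 378/800 = 0.4725
Weighted-recall = Σ (supportᵢ/N)·recallᵢ with N=2922: (748/2922)·0.5214 + (504/2922)·0.7341 + (332/2922)·0.7500 + (538/2922)·0.4405 + (800/2922)·0.4725 = 0.556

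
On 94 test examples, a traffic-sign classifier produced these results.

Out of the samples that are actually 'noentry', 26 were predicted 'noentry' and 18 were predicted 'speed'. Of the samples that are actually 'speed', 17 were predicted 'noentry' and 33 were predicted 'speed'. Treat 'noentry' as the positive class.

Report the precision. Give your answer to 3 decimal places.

Precision = TP/(TP+FP) = 26/(26+17) = 26/43 = 0.605

0.605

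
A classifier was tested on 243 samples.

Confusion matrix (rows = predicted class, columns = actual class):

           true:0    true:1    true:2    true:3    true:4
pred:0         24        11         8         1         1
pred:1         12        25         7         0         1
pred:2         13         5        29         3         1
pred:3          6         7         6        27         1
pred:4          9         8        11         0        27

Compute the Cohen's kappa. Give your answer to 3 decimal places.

0.431

Observed agreement pₒ = trace/N = 132/243 = 0.5432
Expected agreement pₑ = Σ (rowᵢ·colᵢ)/N² = (64·45 + 56·45 + 61·51 + 31·47 + 31·55)/243² = 0.1977
κ = (pₒ − pₑ)/(1 − pₑ) = (0.5432 − 0.1977)/(1 − 0.1977) = 0.431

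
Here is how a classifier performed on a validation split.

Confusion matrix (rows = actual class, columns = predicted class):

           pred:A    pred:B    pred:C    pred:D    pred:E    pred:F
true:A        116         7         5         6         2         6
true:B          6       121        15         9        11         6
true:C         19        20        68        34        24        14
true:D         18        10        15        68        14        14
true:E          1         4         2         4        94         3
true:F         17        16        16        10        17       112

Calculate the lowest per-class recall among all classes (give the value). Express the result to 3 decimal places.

Per-class recall (TP/(TP+FN)):
  A: TP=116, FN=7+5+6+2+6=26 → 116/142 = 0.8169
  B: TP=121, FN=6+15+9+11+6=47 → 121/168 = 0.7202
  C: TP=68, FN=19+20+34+24+14=111 → 68/179 = 0.3799
  D: TP=68, FN=18+10+15+14+14=71 → 68/139 = 0.4892
  E: TP=94, FN=1+4+2+4+3=14 → 94/108 = 0.8704
  F: TP=112, FN=17+16+16+10+17=76 → 112/188 = 0.5957
Lowest is class 'C' with recall = 0.380.

0.380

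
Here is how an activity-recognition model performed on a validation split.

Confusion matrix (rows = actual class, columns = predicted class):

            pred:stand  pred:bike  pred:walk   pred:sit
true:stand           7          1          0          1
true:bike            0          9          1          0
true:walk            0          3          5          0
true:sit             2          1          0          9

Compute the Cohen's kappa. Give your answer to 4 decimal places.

0.6899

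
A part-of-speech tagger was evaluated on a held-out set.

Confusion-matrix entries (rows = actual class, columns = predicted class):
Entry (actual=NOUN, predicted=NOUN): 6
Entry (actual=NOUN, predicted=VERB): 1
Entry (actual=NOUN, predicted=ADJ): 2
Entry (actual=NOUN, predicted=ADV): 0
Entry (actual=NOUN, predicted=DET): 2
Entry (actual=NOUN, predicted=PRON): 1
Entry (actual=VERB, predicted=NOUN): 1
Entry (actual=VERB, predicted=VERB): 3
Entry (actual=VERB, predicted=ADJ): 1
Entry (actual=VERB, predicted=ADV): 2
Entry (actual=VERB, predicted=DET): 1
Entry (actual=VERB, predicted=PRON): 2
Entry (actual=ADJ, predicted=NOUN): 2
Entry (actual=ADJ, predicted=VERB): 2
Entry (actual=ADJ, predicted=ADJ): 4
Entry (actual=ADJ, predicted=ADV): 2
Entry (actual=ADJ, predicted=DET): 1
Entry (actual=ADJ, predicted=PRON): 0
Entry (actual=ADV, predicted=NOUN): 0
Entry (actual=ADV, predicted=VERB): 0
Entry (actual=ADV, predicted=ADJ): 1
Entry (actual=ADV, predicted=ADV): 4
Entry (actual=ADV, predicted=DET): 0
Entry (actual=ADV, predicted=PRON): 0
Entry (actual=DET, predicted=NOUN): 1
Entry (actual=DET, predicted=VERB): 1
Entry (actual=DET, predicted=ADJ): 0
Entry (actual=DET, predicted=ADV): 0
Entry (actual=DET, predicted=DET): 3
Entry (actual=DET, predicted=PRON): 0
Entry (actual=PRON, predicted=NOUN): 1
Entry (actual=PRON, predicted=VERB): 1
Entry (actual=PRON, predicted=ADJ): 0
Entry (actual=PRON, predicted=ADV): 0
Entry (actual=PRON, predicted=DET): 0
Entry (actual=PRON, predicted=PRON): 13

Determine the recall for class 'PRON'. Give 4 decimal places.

Treat 'PRON' as positive and all other classes as negative.
recall = TP/(TP+FN).
PRON: TP=13, FN=1+1+0+0+0=2 → 13/15 = 0.86667

0.8667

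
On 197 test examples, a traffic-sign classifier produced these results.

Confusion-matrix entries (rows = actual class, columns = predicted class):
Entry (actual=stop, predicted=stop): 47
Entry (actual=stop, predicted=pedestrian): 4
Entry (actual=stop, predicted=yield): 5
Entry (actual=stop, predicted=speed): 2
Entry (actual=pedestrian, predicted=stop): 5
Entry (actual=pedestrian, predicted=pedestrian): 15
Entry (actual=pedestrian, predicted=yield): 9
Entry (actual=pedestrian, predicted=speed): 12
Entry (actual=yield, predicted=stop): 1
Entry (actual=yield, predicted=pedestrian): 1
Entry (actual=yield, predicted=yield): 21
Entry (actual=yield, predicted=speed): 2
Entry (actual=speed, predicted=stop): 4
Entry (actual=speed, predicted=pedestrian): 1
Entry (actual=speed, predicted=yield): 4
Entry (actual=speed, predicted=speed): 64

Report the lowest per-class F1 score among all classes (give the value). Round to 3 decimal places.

Per-class F1 score (2·TP/(2·TP+FP+FN)):
  stop: TP=47, FP=5+1+4=10, FN=4+5+2=11 → 94/115 = 0.8174
  pedestrian: TP=15, FP=4+1+1=6, FN=5+9+12=26 → 30/62 = 0.4839
  yield: TP=21, FP=5+9+4=18, FN=1+1+2=4 → 42/64 = 0.6563
  speed: TP=64, FP=2+12+2=16, FN=4+1+4=9 → 128/153 = 0.8366
Lowest is class 'pedestrian' with F1 score = 0.484.

0.484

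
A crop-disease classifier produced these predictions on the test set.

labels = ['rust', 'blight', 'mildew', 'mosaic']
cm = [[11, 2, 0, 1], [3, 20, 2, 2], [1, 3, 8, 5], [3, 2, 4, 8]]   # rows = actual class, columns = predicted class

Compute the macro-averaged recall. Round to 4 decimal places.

0.6169

Per-class recall (TP/(TP+FN)):
  rust: TP=11, FN=2+0+1=3 → 11/14 = 0.78571
  blight: TP=20, FN=3+2+2=7 → 20/27 = 0.74074
  mildew: TP=8, FN=1+3+5=9 → 8/17 = 0.47059
  mosaic: TP=8, FN=3+2+4=9 → 8/17 = 0.47059
Macro-recall = mean = (0.78571 + 0.74074 + 0.47059 + 0.47059) / 4 = 0.6169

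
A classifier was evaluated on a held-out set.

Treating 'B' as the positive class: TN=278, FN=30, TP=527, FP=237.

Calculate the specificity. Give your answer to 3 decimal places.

0.540

Specificity = TN/(TN+FP) = 278/(278+237) = 0.540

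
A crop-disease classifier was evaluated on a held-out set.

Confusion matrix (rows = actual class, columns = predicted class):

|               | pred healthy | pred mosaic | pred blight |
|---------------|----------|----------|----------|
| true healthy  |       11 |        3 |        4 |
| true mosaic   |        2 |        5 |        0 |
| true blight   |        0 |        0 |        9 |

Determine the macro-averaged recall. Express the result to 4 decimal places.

Per-class recall (TP/(TP+FN)):
  healthy: TP=11, FN=3+4=7 → 11/18 = 0.61111
  mosaic: TP=5, FN=2+0=2 → 5/7 = 0.71429
  blight: TP=9, FN=0+0=0 → 9/9 = 1.00000
Macro-recall = mean = (0.61111 + 0.71429 + 1.00000) / 3 = 0.7751

0.7751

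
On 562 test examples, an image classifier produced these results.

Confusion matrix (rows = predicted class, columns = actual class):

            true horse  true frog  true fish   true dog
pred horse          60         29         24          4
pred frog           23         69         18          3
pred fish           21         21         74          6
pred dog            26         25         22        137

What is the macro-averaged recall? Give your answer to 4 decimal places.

Per-class recall (TP/(TP+FN)):
  horse: TP=60, FN=23+21+26=70 → 60/130 = 0.46154
  frog: TP=69, FN=29+21+25=75 → 69/144 = 0.47917
  fish: TP=74, FN=24+18+22=64 → 74/138 = 0.53623
  dog: TP=137, FN=4+3+6=13 → 137/150 = 0.91333
Macro-recall = mean = (0.46154 + 0.47917 + 0.53623 + 0.91333) / 4 = 0.5976

0.5976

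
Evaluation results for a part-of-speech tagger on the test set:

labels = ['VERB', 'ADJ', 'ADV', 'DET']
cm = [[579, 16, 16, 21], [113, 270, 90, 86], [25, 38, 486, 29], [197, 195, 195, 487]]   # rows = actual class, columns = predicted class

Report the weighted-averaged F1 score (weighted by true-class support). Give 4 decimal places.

0.6266

Per-class F1 score (2·TP/(2·TP+FP+FN)):
  VERB: TP=579, FP=113+25+197=335, FN=16+16+21=53 → 1158/1546 = 0.74903
  ADJ: TP=270, FP=16+38+195=249, FN=113+90+86=289 → 540/1078 = 0.50093
  ADV: TP=486, FP=16+90+195=301, FN=25+38+29=92 → 972/1365 = 0.71209
  DET: TP=487, FP=21+86+29=136, FN=197+195+195=587 → 974/1697 = 0.57395
Weighted-F1 score = Σ (supportᵢ/N)·F1 scoreᵢ with N=2843: (632/2843)·0.74903 + (559/2843)·0.50093 + (578/2843)·0.71209 + (1074/2843)·0.57395 = 0.6266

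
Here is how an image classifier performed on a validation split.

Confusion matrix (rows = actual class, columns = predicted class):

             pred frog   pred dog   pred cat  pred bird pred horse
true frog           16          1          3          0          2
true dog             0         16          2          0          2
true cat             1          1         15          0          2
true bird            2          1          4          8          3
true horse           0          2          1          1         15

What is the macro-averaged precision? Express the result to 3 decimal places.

Per-class precision (TP/(TP+FP)):
  frog: TP=16, FP=0+1+2+0=3 → 16/19 = 0.8421
  dog: TP=16, FP=1+1+1+2=5 → 16/21 = 0.7619
  cat: TP=15, FP=3+2+4+1=10 → 15/25 = 0.6000
  bird: TP=8, FP=0+0+0+1=1 → 8/9 = 0.8889
  horse: TP=15, FP=2+2+2+3=9 → 15/24 = 0.6250
Macro-precision = mean = (0.8421 + 0.7619 + 0.6000 + 0.8889 + 0.6250) / 5 = 0.744

0.744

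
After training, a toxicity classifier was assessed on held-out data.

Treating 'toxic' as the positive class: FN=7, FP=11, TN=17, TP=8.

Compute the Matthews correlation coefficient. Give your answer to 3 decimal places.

0.135

MCC = (TP·TN − FP·FN) / √((TP+FP)(TP+FN)(TN+FP)(TN+FN))
Numerator = 8·17 − 11·7 = 59
Denominator = √(19·15·28·24) = √191520 = 437.6300
MCC = 59 / 437.6300 = 0.135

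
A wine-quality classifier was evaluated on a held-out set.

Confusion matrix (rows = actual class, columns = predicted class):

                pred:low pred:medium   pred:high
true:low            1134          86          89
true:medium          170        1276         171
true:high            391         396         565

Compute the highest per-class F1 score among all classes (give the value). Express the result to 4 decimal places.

Per-class F1 score (2·TP/(2·TP+FP+FN)):
  low: TP=1134, FP=170+391=561, FN=86+89=175 → 2268/3004 = 0.75499
  medium: TP=1276, FP=86+396=482, FN=170+171=341 → 2552/3375 = 0.75615
  high: TP=565, FP=89+171=260, FN=391+396=787 → 1130/2177 = 0.51906
Highest is class 'medium' with F1 score = 0.7561.

0.7561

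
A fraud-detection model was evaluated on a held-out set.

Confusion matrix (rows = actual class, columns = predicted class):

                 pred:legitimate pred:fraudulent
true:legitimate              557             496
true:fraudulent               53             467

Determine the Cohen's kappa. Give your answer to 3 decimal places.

0.351

Observed agreement pₒ = trace/N = 1024/1573 = 0.6510
Expected agreement pₑ = Σ (rowᵢ·colᵢ)/N² = (1053·610 + 520·963)/1573² = 0.4620
κ = (pₒ − pₑ)/(1 − pₑ) = (0.6510 − 0.4620)/(1 − 0.4620) = 0.351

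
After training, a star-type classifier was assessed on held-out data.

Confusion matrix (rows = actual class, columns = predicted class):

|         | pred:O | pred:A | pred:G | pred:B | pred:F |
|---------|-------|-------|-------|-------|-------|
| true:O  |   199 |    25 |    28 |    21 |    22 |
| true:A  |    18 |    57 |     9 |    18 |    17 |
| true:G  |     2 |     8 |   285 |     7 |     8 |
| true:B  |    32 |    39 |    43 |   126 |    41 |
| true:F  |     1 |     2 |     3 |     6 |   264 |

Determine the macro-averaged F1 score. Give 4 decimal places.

Per-class F1 score (2·TP/(2·TP+FP+FN)):
  O: TP=199, FP=18+2+32+1=53, FN=25+28+21+22=96 → 398/547 = 0.72761
  A: TP=57, FP=25+8+39+2=74, FN=18+9+18+17=62 → 114/250 = 0.45600
  G: TP=285, FP=28+9+43+3=83, FN=2+8+7+8=25 → 570/678 = 0.84071
  B: TP=126, FP=21+18+7+6=52, FN=32+39+43+41=155 → 252/459 = 0.54902
  F: TP=264, FP=22+17+8+41=88, FN=1+2+3+6=12 → 528/628 = 0.84076
Macro-F1 score = mean = (0.72761 + 0.45600 + 0.84071 + 0.54902 + 0.84076) / 5 = 0.6828

0.6828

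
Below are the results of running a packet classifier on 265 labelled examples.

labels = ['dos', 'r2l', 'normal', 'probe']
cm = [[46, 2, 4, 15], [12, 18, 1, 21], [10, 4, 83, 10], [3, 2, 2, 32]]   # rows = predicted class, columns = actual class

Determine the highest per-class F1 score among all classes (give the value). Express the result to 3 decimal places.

Per-class F1 score (2·TP/(2·TP+FP+FN)):
  dos: TP=46, FP=2+4+15=21, FN=12+10+3=25 → 92/138 = 0.6667
  r2l: TP=18, FP=12+1+21=34, FN=2+4+2=8 → 36/78 = 0.4615
  normal: TP=83, FP=10+4+10=24, FN=4+1+2=7 → 166/197 = 0.8426
  probe: TP=32, FP=3+2+2=7, FN=15+21+10=46 → 64/117 = 0.5470
Highest is class 'normal' with F1 score = 0.843.

0.843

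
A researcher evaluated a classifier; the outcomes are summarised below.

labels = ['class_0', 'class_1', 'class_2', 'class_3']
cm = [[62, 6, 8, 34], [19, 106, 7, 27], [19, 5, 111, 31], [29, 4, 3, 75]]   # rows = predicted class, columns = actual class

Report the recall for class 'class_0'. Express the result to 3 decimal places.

0.481

One-vs-rest for 'class_0': TP = diagonal; FP = other classes predicted 'class_0'; FN = 'class_0' predicted as other.
recall = TP/(TP+FN).
class_0: TP=62, FN=19+19+29=67 → 62/129 = 0.4806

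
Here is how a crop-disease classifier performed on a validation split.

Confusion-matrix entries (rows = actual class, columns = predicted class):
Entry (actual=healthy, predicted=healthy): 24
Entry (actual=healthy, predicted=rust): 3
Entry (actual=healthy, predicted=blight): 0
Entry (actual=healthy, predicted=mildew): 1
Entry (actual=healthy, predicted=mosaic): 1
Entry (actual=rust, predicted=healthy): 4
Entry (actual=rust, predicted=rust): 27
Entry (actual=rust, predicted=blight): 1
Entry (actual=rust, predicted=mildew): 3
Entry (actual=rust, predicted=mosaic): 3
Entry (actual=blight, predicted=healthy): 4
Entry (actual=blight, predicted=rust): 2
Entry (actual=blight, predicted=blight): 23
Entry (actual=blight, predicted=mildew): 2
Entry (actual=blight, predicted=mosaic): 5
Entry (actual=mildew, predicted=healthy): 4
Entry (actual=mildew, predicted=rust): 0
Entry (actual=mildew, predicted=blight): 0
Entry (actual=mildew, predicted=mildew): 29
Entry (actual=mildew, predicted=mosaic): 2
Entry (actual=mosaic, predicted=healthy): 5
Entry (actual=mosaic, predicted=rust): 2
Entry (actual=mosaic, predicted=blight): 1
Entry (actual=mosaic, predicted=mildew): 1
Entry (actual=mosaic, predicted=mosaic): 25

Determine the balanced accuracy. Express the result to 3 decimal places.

Balanced accuracy = mean of per-class recall.
  healthy: recall = 24/29 = 0.8276
  rust: recall = 27/38 = 0.7105
  blight: recall = 23/36 = 0.6389
  mildew: recall = 29/35 = 0.8286
  mosaic: recall = 25/34 = 0.7353
Mean = (0.8276 + 0.7105 + 0.6389 + 0.8286 + 0.7353) / 5 = 0.748

0.748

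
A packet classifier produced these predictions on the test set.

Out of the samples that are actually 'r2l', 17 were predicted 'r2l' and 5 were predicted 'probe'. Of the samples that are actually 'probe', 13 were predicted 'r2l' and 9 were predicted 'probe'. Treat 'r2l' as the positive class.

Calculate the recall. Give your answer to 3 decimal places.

0.773

Recall = TP/(TP+FN) = 17/(17+5) = 17/22 = 0.773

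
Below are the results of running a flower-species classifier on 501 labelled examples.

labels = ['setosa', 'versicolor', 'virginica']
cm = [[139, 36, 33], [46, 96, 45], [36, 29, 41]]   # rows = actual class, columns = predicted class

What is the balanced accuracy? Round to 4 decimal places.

Balanced accuracy = mean of per-class recall.
  setosa: recall = 139/208 = 0.66827
  versicolor: recall = 96/187 = 0.51337
  virginica: recall = 41/106 = 0.38679
Mean = (0.66827 + 0.51337 + 0.38679) / 3 = 0.5228

0.5228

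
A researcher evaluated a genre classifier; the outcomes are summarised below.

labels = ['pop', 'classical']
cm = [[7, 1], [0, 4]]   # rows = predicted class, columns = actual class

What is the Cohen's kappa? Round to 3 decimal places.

Observed agreement pₒ = trace/N = 11/12 = 0.9167
Expected agreement pₑ = Σ (rowᵢ·colᵢ)/N² = (7·8 + 5·4)/12² = 0.5278
κ = (pₒ − pₑ)/(1 − pₑ) = (0.9167 − 0.5278)/(1 − 0.5278) = 0.824

0.824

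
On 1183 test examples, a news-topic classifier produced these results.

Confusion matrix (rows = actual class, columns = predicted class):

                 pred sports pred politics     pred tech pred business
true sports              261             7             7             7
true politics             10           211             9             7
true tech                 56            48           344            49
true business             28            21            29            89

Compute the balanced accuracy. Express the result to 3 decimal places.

Balanced accuracy = mean of per-class recall.
  sports: recall = 261/282 = 0.9255
  politics: recall = 211/237 = 0.8903
  tech: recall = 344/497 = 0.6922
  business: recall = 89/167 = 0.5329
Mean = (0.9255 + 0.8903 + 0.6922 + 0.5329) / 4 = 0.760

0.760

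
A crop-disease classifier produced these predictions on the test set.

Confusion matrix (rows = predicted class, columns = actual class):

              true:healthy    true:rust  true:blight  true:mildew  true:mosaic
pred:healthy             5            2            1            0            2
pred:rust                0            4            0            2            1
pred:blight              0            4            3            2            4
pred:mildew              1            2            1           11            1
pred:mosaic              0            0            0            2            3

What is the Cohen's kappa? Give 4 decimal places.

0.3826

Observed agreement pₒ = trace/N = 26/51 = 0.50980
Expected agreement pₑ = Σ (rowᵢ·colᵢ)/N² = (6·10 + 12·7 + 5·13 + 17·16 + 11·5)/51² = 0.20607
κ = (pₒ − pₑ)/(1 − pₑ) = (0.50980 − 0.20607)/(1 − 0.20607) = 0.3826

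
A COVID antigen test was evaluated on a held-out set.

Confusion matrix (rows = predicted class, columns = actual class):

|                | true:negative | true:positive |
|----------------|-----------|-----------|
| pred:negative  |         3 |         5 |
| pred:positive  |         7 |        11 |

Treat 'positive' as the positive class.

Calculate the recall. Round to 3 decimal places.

0.688

Recall = TP/(TP+FN) = 11/(11+5) = 11/16 = 0.688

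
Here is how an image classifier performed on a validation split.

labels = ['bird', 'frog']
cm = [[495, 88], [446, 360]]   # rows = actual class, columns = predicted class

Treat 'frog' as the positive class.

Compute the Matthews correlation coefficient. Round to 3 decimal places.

MCC = (TP·TN − FP·FN) / √((TP+FP)(TP+FN)(TN+FP)(TN+FN))
Numerator = 360·495 − 88·446 = 138952
Denominator = √(448·806·583·941) = √198093960064 = 445077.4765
MCC = 138952 / 445077.4765 = 0.312

0.312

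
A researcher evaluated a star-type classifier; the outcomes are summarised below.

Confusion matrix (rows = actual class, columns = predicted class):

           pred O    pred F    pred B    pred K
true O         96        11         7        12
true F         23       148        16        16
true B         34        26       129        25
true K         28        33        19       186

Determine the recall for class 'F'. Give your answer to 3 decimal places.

0.729

One-vs-rest for 'F': TP = diagonal; FP = other classes predicted 'F'; FN = 'F' predicted as other.
recall = TP/(TP+FN).
F: TP=148, FN=23+16+16=55 → 148/203 = 0.7291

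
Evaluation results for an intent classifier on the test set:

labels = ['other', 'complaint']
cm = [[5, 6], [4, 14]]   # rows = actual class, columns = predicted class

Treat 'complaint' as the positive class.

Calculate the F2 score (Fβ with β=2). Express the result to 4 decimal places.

Fβ = (1+β²)·TP / ((1+β²)·TP + β²·FN + FP), with β²=4
= 5·14 / (5·14 + 4·4 + 6) = 0.7609

0.7609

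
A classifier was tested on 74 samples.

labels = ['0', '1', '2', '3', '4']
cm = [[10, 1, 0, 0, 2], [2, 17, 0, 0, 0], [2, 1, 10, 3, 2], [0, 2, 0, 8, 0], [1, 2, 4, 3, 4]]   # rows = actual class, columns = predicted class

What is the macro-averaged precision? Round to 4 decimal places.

0.6383

Per-class precision (TP/(TP+FP)):
  0: TP=10, FP=2+2+0+1=5 → 10/15 = 0.66667
  1: TP=17, FP=1+1+2+2=6 → 17/23 = 0.73913
  2: TP=10, FP=0+0+0+4=4 → 10/14 = 0.71429
  3: TP=8, FP=0+0+3+3=6 → 8/14 = 0.57143
  4: TP=4, FP=2+0+2+0=4 → 4/8 = 0.50000
Macro-precision = mean = (0.66667 + 0.73913 + 0.71429 + 0.57143 + 0.50000) / 5 = 0.6383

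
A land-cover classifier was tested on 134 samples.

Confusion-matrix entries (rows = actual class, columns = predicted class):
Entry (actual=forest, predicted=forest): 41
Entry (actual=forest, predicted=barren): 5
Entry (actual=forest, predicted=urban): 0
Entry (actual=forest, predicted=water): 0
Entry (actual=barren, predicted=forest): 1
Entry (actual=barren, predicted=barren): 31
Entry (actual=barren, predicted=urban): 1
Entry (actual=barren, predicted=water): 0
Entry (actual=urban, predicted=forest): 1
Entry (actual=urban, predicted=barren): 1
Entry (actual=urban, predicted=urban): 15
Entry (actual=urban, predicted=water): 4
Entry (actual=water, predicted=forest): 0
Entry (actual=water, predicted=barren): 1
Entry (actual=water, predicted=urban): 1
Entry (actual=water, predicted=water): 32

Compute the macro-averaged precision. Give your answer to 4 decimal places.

Per-class precision (TP/(TP+FP)):
  forest: TP=41, FP=1+1+0=2 → 41/43 = 0.95349
  barren: TP=31, FP=5+1+1=7 → 31/38 = 0.81579
  urban: TP=15, FP=0+1+1=2 → 15/17 = 0.88235
  water: TP=32, FP=0+0+4=4 → 32/36 = 0.88889
Macro-precision = mean = (0.95349 + 0.81579 + 0.88235 + 0.88889) / 4 = 0.8851

0.8851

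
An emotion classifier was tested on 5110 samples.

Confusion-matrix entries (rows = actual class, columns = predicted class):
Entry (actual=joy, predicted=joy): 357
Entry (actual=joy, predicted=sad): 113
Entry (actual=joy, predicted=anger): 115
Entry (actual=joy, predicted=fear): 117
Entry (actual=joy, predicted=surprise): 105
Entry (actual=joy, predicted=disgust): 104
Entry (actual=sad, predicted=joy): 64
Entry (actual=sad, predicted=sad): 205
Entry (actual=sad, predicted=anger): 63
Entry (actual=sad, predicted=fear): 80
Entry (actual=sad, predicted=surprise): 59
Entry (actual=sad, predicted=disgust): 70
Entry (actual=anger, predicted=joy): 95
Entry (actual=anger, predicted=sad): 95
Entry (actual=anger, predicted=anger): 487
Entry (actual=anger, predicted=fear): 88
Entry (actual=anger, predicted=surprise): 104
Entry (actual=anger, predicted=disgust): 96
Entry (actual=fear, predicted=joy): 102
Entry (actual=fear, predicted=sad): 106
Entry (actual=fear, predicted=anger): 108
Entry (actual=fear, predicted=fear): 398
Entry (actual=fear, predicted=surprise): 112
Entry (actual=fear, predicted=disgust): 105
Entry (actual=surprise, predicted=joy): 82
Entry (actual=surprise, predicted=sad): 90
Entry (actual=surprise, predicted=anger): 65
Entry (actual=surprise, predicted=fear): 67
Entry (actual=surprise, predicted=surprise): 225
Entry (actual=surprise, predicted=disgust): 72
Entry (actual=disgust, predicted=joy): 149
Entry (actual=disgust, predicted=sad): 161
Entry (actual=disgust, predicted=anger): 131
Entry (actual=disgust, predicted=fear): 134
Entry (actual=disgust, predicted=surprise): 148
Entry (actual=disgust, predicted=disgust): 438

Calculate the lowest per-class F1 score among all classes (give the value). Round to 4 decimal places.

0.3127

Per-class F1 score (2·TP/(2·TP+FP+FN)):
  joy: TP=357, FP=64+95+102+82+149=492, FN=113+115+117+105+104=554 → 714/1760 = 0.40568
  sad: TP=205, FP=113+95+106+90+161=565, FN=64+63+80+59+70=336 → 410/1311 = 0.31274
  anger: TP=487, FP=115+63+108+65+131=482, FN=95+95+88+104+96=478 → 974/1934 = 0.50362
  fear: TP=398, FP=117+80+88+67+134=486, FN=102+106+108+112+105=533 → 796/1815 = 0.43857
  surprise: TP=225, FP=105+59+104+112+148=528, FN=82+90+65+67+72=376 → 450/1354 = 0.33235
  disgust: TP=438, FP=104+70+96+105+72=447, FN=149+161+131+134+148=723 → 876/2046 = 0.42815
Lowest is class 'sad' with F1 score = 0.3127.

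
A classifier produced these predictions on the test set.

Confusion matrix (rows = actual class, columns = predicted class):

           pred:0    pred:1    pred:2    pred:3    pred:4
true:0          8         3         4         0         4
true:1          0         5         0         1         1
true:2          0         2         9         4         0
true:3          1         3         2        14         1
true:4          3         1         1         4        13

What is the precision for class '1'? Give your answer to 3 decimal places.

precision = TP/(TP+FP).
1: TP=5, FP=3+2+3+1=9 → 5/14 = 0.3571

0.357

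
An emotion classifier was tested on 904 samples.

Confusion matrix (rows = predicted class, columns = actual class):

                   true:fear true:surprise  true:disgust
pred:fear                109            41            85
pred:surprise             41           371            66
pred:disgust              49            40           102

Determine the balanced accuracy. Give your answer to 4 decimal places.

0.5906

Balanced accuracy = mean of per-class recall.
  fear: recall = 109/199 = 0.54774
  surprise: recall = 371/452 = 0.82080
  disgust: recall = 102/253 = 0.40316
Mean = (0.54774 + 0.82080 + 0.40316) / 3 = 0.5906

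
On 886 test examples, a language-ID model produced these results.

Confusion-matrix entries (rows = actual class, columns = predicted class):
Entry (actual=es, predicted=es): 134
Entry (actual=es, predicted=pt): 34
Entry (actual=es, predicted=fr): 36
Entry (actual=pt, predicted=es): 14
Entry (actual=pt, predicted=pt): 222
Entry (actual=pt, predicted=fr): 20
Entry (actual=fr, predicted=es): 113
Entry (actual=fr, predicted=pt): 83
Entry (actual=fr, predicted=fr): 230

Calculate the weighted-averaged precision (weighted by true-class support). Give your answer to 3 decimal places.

0.694

Per-class precision (TP/(TP+FP)):
  es: TP=134, FP=14+113=127 → 134/261 = 0.5134
  pt: TP=222, FP=34+83=117 → 222/339 = 0.6549
  fr: TP=230, FP=36+20=56 → 230/286 = 0.8042
Weighted-precision = Σ (supportᵢ/N)·precisionᵢ with N=886: (204/886)·0.5134 + (256/886)·0.6549 + (426/886)·0.8042 = 0.694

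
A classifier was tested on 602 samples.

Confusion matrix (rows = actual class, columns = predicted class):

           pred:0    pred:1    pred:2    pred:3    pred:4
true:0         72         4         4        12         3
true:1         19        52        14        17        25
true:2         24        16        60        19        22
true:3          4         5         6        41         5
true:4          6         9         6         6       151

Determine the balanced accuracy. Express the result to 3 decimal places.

0.623

Balanced accuracy = mean of per-class recall.
  0: recall = 72/95 = 0.7579
  1: recall = 52/127 = 0.4094
  2: recall = 60/141 = 0.4255
  3: recall = 41/61 = 0.6721
  4: recall = 151/178 = 0.8483
Mean = (0.7579 + 0.4094 + 0.4255 + 0.6721 + 0.8483) / 5 = 0.623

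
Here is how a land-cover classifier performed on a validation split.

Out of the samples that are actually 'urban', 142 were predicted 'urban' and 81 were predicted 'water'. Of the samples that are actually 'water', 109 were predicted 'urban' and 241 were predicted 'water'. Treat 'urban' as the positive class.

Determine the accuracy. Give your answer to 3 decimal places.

0.668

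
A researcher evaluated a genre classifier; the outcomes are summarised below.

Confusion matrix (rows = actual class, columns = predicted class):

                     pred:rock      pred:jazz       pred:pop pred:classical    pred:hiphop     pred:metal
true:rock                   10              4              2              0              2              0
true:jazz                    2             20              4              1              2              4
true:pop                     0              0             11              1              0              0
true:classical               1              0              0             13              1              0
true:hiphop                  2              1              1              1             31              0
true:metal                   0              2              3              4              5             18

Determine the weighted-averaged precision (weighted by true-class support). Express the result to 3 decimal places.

Per-class precision (TP/(TP+FP)):
  rock: TP=10, FP=2+0+1+2+0=5 → 10/15 = 0.6667
  jazz: TP=20, FP=4+0+0+1+2=7 → 20/27 = 0.7407
  pop: TP=11, FP=2+4+0+1+3=10 → 11/21 = 0.5238
  classical: TP=13, FP=0+1+1+1+4=7 → 13/20 = 0.6500
  hiphop: TP=31, FP=2+2+0+1+5=10 → 31/41 = 0.7561
  metal: TP=18, FP=0+4+0+0+0=4 → 18/22 = 0.8182
Weighted-precision = Σ (supportᵢ/N)·precisionᵢ with N=146: (18/146)·0.6667 + (33/146)·0.7407 + (12/146)·0.5238 + (15/146)·0.6500 + (36/146)·0.7561 + (32/146)·0.8182 = 0.725

0.725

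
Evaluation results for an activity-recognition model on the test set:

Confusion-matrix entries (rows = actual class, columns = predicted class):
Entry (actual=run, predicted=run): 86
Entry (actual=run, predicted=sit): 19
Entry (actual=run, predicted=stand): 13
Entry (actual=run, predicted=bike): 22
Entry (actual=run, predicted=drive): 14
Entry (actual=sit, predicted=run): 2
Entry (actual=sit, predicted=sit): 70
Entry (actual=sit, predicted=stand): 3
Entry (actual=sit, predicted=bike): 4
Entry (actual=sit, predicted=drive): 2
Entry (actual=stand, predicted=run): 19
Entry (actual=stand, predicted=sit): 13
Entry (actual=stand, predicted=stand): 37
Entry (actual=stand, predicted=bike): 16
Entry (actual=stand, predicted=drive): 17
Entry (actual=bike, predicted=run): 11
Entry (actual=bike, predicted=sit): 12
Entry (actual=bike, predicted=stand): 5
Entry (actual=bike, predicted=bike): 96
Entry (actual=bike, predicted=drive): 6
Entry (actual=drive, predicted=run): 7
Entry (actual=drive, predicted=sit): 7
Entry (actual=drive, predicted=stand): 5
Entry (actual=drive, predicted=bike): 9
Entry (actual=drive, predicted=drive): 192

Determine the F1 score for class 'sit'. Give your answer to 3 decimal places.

0.693

Take TP from the diagonal, FP from the rest of the 'sit' prediction marginal, FN from the rest of the 'sit' actual marginal.
F1 score = 2·TP/(2·TP+FP+FN).
sit: TP=70, FP=19+13+12+7=51, FN=2+3+4+2=11 → 140/202 = 0.6931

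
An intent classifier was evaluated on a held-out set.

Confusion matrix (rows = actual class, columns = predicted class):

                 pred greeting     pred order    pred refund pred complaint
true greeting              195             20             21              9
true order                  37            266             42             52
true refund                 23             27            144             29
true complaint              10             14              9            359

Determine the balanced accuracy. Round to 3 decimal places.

Balanced accuracy = mean of per-class recall.
  greeting: recall = 195/245 = 0.7959
  order: recall = 266/397 = 0.6700
  refund: recall = 144/223 = 0.6457
  complaint: recall = 359/392 = 0.9158
Mean = (0.7959 + 0.6700 + 0.6457 + 0.9158) / 4 = 0.757

0.757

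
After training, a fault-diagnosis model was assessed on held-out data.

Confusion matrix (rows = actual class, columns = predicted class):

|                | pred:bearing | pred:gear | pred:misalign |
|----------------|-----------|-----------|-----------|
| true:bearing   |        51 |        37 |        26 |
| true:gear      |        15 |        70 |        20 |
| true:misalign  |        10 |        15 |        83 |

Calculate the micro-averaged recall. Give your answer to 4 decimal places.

0.6239

Micro-averaging pools counts across classes: ΣTP=204, ΣFP=123, ΣFN=123.
Micro-recall = TP/(TP+FN) on pooled counts = 0.6239 (equals overall accuracy in single-label multiclass).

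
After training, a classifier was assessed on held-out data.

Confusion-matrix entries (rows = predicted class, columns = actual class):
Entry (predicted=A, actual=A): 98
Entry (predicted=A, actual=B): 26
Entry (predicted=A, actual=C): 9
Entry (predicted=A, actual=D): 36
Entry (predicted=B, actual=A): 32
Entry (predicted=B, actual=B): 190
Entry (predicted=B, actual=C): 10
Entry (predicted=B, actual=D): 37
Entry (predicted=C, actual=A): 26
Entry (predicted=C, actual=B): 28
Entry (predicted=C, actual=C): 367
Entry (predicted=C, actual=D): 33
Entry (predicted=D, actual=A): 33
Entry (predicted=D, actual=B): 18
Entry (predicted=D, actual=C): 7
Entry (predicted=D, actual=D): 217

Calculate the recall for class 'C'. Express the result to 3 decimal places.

0.934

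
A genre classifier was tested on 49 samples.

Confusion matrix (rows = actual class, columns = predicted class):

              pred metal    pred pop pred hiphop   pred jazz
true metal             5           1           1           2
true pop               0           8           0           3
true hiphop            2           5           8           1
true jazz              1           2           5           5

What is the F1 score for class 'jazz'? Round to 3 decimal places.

0.417

One-vs-rest for 'jazz': TP = diagonal; FP = other classes predicted 'jazz'; FN = 'jazz' predicted as other.
F1 score = 2·TP/(2·TP+FP+FN).
jazz: TP=5, FP=2+3+1=6, FN=1+2+5=8 → 10/24 = 0.4167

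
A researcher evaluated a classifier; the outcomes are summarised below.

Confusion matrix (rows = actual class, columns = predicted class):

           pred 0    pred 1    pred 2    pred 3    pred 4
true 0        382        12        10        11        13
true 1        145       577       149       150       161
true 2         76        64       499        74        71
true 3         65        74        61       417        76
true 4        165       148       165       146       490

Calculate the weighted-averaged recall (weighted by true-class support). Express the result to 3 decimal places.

Per-class recall (TP/(TP+FN)):
  0: TP=382, FN=12+10+11+13=46 → 382/428 = 0.8925
  1: TP=577, FN=145+149+150+161=605 → 577/1182 = 0.4882
  2: TP=499, FN=76+64+74+71=285 → 499/784 = 0.6365
  3: TP=417, FN=65+74+61+76=276 → 417/693 = 0.6017
  4: TP=490, FN=165+148+165+146=624 → 490/1114 = 0.4399
Weighted-recall = Σ (supportᵢ/N)·recallᵢ with N=4201: (428/4201)·0.8925 + (1182/4201)·0.4882 + (784/4201)·0.6365 + (693/4201)·0.6017 + (1114/4201)·0.4399 = 0.563

0.563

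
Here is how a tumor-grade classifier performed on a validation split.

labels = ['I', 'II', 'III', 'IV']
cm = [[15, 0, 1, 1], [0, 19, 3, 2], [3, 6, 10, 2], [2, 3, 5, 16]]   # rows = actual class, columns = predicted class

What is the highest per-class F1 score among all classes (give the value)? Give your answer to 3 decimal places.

Per-class F1 score (2·TP/(2·TP+FP+FN)):
  I: TP=15, FP=0+3+2=5, FN=0+1+1=2 → 30/37 = 0.8108
  II: TP=19, FP=0+6+3=9, FN=0+3+2=5 → 38/52 = 0.7308
  III: TP=10, FP=1+3+5=9, FN=3+6+2=11 → 20/40 = 0.5000
  IV: TP=16, FP=1+2+2=5, FN=2+3+5=10 → 32/47 = 0.6809
Highest is class 'I' with F1 score = 0.811.

0.811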